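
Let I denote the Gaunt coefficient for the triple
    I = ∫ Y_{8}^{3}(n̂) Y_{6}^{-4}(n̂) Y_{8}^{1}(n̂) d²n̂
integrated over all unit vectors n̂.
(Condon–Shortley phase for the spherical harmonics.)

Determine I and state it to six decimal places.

-0.097571

m-sum 0 ✓  L=22 even ✓  2≤8≤14 ✓
Π(2lᵢ+1) = 17×13×17 = 3757
triangle coeff Δ(8,6,8) = 1/13742520792
Σ_t [0,6]: t=0:+1/41803776000 t=1:−1/435456000 t=2:+1/39813120 t=3:−1/18662400 t=4:+1/39813120 t=5:−1/435456000 t=6:+1/41803776000 = -11/1393459200
(3j)²=600/96577 [(8 6 8; 0 0 0)], sign=-1
Σ_t [0,2]: t=0:+1/497664000 t=1:−1/248832000 t=2:+1/1045094400 = -11/10450944000
(3j)²=495/96577 [(8 6 8; 3 -4 1)], sign=+1
⇒ 4πI² = 297000/2482597
I = (-1)√(297000/2482597/(4π)) = -0.09757087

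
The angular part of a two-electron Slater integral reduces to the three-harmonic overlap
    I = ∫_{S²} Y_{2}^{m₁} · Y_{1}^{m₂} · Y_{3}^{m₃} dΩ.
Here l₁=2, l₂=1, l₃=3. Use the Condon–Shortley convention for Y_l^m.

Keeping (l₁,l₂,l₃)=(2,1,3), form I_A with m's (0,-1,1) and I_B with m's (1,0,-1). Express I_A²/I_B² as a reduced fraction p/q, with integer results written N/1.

3/4

Same 2,1,3: normalisation and zero-m 3j drop out of the ratio.
A: Δ: 0! 4! 2! / 7! → 1/105; sum: t=0:+1/8 = 1/8; 3j²(2 1 3; 0 -1 1) = Δ·Π!·Σ² = 2/35  (sign +1)
B: Δ: 0! 4! 2! / 7! → 1/105; sum: t=0:+1/6 = 1/6; 3j²(2 1 3; 1 0 -1) = Δ·Π!·Σ² = 8/105  (sign +1)
I_A²/I_B² = (2/35)/(8/105) = 3/4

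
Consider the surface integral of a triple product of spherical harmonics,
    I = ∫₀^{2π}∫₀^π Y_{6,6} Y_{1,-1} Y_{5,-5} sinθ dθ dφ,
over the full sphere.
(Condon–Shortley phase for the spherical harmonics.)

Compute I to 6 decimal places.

m-sum 0 ✓  L=12 even ✓  5≤5≤7 ✓
Π(2lᵢ+1) = 13×3×11 = 429
triangle coeff Δ(6,1,5) = 1/858
Σ_t [1,1]: t=1:−1/14400 = -1/14400
(3j)²=6/143 [(6 1 5; 0 0 0)], sign=+1
Σ_t [0,0]: t=0:+1/7257600 = 1/7257600
(3j)²=1/13 [(6 1 5; 6 -1 -5)], sign=+1
⇒ 4πI² = 18/13
I = (+1)√(18/13/(4π)) = 0.33194004

0.331940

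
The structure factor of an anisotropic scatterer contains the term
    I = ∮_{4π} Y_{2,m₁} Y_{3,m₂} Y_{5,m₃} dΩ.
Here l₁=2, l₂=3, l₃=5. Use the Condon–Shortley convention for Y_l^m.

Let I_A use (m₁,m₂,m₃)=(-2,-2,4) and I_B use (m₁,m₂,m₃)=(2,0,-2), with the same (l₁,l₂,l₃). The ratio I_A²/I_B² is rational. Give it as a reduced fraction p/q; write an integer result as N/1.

18/5

l's match ⇒ only the (l;m) 3-j factors differ between A and B.
A: triangle coeff Δ(2,3,5) = 1/2310; Σ_t [0,0]: t=0:+1/2880 = 1/2880; (3j)²=3/55 [(2 3 5; -2 -2 4)], sign=-1
B: triangle coeff Δ(2,3,5) = 1/2310; Σ_t [0,0]: t=0:+1/864 = 1/864; (3j)²=1/66 [(2 3 5; 2 0 -2)], sign=-1
I_A²/I_B² = (3/55)/(1/66) = 18/5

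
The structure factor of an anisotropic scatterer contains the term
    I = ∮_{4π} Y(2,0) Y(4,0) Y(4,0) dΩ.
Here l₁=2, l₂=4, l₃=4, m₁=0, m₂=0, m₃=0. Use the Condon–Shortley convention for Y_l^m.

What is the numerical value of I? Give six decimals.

0.163840

Rules hold: Σm=0, L=10 even, 2≤4≤6.
N = 5·9·9 = 405
Δ = 2!·2!·6!/11! = 1/13860
Racah Σ t=0..2: t=0:+1/192 t=1:−1/36 t=2:+1/192 = -5/288
⇒ 3j(2 4 4; 0 0 0)² = 20/693, sgn -1
(m-triple is (0,0,0) — same symbol as above.)
4πI² = N·(3j₀)²·(3jₘ)² = 2000/5929
I = +1·√(0.337325/4π) = 0.16383977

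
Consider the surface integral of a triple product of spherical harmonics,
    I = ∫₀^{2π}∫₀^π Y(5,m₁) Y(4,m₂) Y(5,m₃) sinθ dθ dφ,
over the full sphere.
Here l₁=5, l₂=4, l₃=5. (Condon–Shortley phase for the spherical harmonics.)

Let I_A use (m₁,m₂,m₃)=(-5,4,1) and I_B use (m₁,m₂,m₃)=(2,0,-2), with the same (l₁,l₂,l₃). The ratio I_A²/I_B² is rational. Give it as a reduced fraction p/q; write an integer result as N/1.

l's match ⇒ only the (l;m) 3-j factors differ between A and B.
A: triangle coeff Δ(5,4,5) = 1/3153150; Σ_t [4,4]: t=4:+1/414720 = 1/414720; (3j)²=2/429 [(5 4 5; -5 4 1)], sign=+1
B: triangle coeff Δ(5,4,5) = 1/3153150; Σ_t [0,3]: t=0:+1/20736 t=1:−1/1728 t=2:+1/1920 t=3:−1/25920 = -1/20736; (3j)²=1/2574 [(5 4 5; 2 0 -2)], sign=+1
I_A²/I_B² = (2/429)/(1/2574) = 12/1

12/1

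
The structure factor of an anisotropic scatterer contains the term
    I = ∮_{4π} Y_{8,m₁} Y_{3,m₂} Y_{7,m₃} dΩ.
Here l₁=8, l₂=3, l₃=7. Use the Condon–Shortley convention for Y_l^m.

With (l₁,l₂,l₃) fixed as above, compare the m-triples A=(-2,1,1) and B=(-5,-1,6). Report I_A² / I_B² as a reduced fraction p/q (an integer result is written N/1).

20535/43264

l's match ⇒ only the (l;m) 3-j factors differ between A and B.
A: triangle coeff Δ(8,3,7) = 1/5290740; Σ_t [2,4]: t=2:+1/7741440 t=3:−1/3628800 t=4:+1/24883200 = -37/348364800; (3j)²=1369/176358 [(8 3 7; -2 1 1)], sign=-1
B: triangle coeff Δ(8,3,7) = 1/5290740; Σ_t [1,2]: t=1:−1/2874009600 t=2:+1/319334400 = 1/359251200; (3j)²=1664/101745 [(8 3 7; -5 -1 6)], sign=-1
I_A²/I_B² = (1369/176358)/(1664/101745) = 20535/43264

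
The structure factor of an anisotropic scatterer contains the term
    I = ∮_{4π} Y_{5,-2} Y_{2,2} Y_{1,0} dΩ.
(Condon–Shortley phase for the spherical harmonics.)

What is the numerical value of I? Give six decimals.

l₃=1 ∉ [3,7] — triangle fails ⇒ I = 0

0.000000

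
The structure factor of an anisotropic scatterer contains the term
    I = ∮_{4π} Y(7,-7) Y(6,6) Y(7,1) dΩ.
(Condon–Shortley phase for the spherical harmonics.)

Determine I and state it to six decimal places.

m-sum 0 ✓  L=20 even ✓  1≤7≤13 ✓
Π(2lᵢ+1) = 15×13×15 = 2925
triangle coeff Δ(7,6,7) = 1/2444321880
Σ_t [0,6]: t=0:+1/2612736000 t=1:−1/20736000 t=2:+1/1658880 t=3:−1/746496 t=4:+1/1658880 t=5:−1/20736000 t=6:+1/2612736000 = -1/4354560
(3j)²=1000/138567 [(7 6 7; 0 0 0)], sign=+1
Σ_t [6,6]: t=6:+1/20901888000 = 1/20901888000
(3j)²=11/9690 [(7 6 7; -7 6 1)], sign=+1
⇒ 4πI² = 2500/104329
I = (+1)√(2500/104329/(4π)) = 0.04366792

0.043668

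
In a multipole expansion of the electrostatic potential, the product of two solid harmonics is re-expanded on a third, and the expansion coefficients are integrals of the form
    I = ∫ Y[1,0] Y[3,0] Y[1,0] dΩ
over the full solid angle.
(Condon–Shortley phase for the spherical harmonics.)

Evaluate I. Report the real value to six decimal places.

|1−3|≤1≤1+3 violated ⇒ I = 0

0.000000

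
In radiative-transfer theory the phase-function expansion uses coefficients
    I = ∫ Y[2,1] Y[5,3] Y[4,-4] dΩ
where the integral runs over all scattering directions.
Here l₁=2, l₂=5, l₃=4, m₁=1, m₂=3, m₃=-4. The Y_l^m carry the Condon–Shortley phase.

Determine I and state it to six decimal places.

0.000000

l₁+l₂+l₃=11 is odd: 3j(l;000)=0 ⇒ I=0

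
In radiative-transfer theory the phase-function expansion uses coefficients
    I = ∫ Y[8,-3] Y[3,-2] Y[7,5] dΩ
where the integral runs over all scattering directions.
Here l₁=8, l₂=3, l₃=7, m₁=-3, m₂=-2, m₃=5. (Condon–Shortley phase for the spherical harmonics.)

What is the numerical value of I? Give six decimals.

m-sum 0 ✓  L=18 even ✓  5≤7≤11 ✓
Π(2lᵢ+1) = 17×7×15 = 1785
triangle coeff Δ(8,3,7) = 1/5290740
Σ_t [1,3]: t=1:−1/7257600 t=2:+1/2073600 t=3:−1/7257600 = 1/4838400
(3j)²=252/20995 [(8 3 7; 0 0 0)], sign=-1
Σ_t [0,1]: t=0:+1/958003200 t=1:−1/87091200 = -1/95800320
(3j)²=1000/88179 [(8 3 7; -3 -2 5)], sign=-1
⇒ 4πI² = 252000/1037153
I = (+1)√(252000/1037153/(4π)) = 0.13905094

0.139051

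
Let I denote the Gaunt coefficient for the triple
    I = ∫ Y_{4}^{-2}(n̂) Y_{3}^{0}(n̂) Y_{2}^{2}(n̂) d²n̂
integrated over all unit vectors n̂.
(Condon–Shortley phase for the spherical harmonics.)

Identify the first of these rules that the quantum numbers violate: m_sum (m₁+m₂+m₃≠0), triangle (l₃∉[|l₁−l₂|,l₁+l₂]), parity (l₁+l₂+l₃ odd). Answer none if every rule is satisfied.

m₁+m₂+m₃ = -2 + 0 + 2 = 0  ✓
triangle: |4−3|=1 ≤ l₃=2 ≤ 4+3=7  ✓
parity: l₁+l₂+l₃ = 9 is odd  ✗

parity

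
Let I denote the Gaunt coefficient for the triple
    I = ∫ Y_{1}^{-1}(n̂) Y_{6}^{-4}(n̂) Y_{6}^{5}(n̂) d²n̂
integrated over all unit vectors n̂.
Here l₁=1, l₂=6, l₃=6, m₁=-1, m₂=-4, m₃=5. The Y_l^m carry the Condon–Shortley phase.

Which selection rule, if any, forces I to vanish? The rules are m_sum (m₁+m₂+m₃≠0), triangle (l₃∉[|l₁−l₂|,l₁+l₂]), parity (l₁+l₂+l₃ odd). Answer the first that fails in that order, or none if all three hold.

azimuthal sum: -1 − 4 + 5 = 0  ✓
5 ≤ 6 ≤ 7 (triangle on l)  ✓
L = 1 + 6 + 6 = 13 (odd)  ✗

parity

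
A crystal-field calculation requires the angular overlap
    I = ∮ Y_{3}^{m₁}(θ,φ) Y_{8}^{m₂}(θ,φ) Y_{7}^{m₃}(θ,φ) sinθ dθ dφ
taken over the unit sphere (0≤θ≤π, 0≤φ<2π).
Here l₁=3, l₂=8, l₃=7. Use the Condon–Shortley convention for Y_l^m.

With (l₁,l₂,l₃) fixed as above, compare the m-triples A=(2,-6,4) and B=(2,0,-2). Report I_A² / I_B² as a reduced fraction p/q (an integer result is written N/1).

l's match ⇒ only the (l;m) 3-j factors differ between A and B.
A: triangle coeff Δ(3,8,7) = 1/5290740; Σ_t [0,1]: t=0:+1/174182400 t=1:−1/479001600 = 1/273715200; (3j)²=49/3876 [(3 8 7; 2 -6 4)], sign=-1
B: triangle coeff Δ(3,8,7) = 1/5290740; Σ_t [0,1]: t=0:+1/23224320 t=1:−1/7257600 = -11/116121600; (3j)²=121/8398 [(3 8 7; 2 0 -2)], sign=+1
I_A²/I_B² = (49/3876)/(121/8398) = 637/726

637/726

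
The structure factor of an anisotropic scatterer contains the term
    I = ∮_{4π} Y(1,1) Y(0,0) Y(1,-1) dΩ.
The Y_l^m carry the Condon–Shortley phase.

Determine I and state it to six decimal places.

-0.282095

Checks pass: Σm=0; 2 even; l₃=1∈[1,1].
(2·1+1)(2·0+1)(2·1+1) = 9
Δ: 0! 2! 0! / 3! → 1/3
sum: t=0:+1/1 = 1/1
3j²(1 0 1; 0 0 0) = Δ·Π!·Σ² = 1/3  (sign -1)
sum: t=0:+1/2 = 1/2
3j²(1 0 1; 1 0 -1) = Δ·Π!·Σ² = 1/3  (sign +1)
combine: 4πI² = 9·1/3·1/3 = 1/1
take √, sign -1: I = -0.28209479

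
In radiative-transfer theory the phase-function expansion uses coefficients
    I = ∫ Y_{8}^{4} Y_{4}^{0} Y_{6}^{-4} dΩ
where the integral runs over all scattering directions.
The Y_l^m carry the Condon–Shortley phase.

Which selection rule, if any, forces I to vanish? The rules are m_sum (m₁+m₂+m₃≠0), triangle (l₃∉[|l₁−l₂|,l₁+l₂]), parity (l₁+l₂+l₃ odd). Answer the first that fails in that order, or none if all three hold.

m₁+m₂+m₃ = 4 + 0 − 4 = 0  ✓
triangle: |8−4|=4 ≤ l₃=6 ≤ 8+4=12  ✓
parity: l₁+l₂+l₃ = 18 is even  ✓

none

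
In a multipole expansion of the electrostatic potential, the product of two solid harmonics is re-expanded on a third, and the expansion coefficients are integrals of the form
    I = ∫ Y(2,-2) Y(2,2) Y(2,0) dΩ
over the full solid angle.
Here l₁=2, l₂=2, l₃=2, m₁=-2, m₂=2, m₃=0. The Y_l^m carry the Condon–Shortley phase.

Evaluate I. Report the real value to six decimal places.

-0.180224

Checks pass: Σm=0; 6 even; l₃=2∈[0,4].
(2·2+1)(2·2+1)(2·2+1) = 125
Δ: 2! 2! 2! / 7! → 1/630
sum: t=0:+1/8 t=1:−1/1 t=2:+1/8 = -3/4
3j²(2 2 2; 0 0 0) = Δ·Π!·Σ² = 2/35  (sign -1)
sum: t=2:+1/8 = 1/8
3j²(2 2 2; -2 2 0) = Δ·Π!·Σ² = 2/35  (sign +1)
combine: 4πI² = 125·2/35·2/35 = 20/49
take √, sign -1: I = -0.18022375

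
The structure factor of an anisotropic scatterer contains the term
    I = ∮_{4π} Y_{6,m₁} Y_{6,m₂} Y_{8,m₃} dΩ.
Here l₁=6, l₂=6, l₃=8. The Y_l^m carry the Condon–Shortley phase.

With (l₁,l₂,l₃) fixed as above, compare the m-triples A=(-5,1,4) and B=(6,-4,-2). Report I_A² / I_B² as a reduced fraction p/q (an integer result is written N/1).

11/10

l's match ⇒ only the (l;m) 3-j factors differ between A and B.
A: triangle coeff Δ(6,6,8) = 1/1309458150; Σ_t [3,4]: t=3:−1/139345920 t=4:+1/87091200 = 1/232243200; (3j)²=33/8398 [(6 6 8; -5 1 4)], sign=+1
B: triangle coeff Δ(6,6,8) = 1/1309458150; Σ_t [0,0]: t=0:+1/1393459200 = 1/1393459200; (3j)²=15/4199 [(6 6 8; 6 -4 -2)], sign=+1
I_A²/I_B² = (33/8398)/(15/4199) = 11/10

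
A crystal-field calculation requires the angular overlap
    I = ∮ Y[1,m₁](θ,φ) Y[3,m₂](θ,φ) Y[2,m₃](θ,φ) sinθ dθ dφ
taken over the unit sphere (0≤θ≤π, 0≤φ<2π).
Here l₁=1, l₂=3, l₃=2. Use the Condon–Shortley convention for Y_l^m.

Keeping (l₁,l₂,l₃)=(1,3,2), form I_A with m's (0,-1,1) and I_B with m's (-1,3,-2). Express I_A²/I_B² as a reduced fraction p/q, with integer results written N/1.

8/15

l's match ⇒ only the (l;m) 3-j factors differ between A and B.
A: triangle coeff Δ(1,3,2) = 1/105; Σ_t [1,1]: t=1:−1/6 = -1/6; (3j)²=8/105 [(1 3 2; 0 -1 1)], sign=+1
B: triangle coeff Δ(1,3,2) = 1/105; Σ_t [2,2]: t=2:+1/48 = 1/48; (3j)²=1/7 [(1 3 2; -1 3 -2)], sign=+1
I_A²/I_B² = (8/105)/(1/7) = 8/15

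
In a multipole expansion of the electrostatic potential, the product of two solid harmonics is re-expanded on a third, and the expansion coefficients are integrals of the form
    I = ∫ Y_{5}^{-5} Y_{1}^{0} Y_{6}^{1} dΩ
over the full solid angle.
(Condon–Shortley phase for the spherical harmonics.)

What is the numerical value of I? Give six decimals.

0.000000

-5 + 0 + 1 = -4 ≠ 0: azimuthal integral kills it; I = 0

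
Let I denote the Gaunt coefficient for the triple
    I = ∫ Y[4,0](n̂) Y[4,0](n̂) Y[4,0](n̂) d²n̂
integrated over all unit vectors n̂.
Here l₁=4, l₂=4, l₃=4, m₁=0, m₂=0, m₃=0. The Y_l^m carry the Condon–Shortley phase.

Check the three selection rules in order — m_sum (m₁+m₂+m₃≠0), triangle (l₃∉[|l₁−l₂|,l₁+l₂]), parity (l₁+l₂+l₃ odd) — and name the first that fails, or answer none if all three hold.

none

azimuthal sum: 0 + 0 + 0 = 0  ✓
0 ≤ 4 ≤ 8 (triangle on l)  ✓
L = 4 + 4 + 4 = 12 (even)  ✓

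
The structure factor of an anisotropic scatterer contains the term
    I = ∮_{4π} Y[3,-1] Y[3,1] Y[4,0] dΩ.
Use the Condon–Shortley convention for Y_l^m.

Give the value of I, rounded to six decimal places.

Checks pass: Σm=0; 10 even; l₃=4∈[0,6].
(2·3+1)(2·3+1)(2·4+1) = 441
Δ: 2! 4! 4! / 11! → 1/34650
sum: t=0:+1/72 t=1:−1/16 t=2:+1/72 = -5/144
3j²(3 3 4; 0 0 0) = Δ·Π!·Σ² = 2/77  (sign -1)
sum: t=0:+1/1152 t=1:−1/36 t=2:+1/32 = 5/1152
3j²(3 3 4; -1 1 0) = Δ·Π!·Σ² = 1/1386  (sign +1)
combine: 4πI² = 441·2/77·1/1386 = 1/121
take √, sign -1: I = -0.02564498

-0.025645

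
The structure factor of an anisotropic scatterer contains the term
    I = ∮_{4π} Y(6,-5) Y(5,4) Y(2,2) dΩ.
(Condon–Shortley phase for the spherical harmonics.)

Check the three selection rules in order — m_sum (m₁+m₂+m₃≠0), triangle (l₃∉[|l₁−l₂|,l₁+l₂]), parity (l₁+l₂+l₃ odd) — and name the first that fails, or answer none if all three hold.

m_sum

Σmᵢ = 1  ✗
l₃∈[|l₁−l₂|,l₁+l₂]=[1,11], have l₃=2
Σlᵢ = 13 ⇒ odd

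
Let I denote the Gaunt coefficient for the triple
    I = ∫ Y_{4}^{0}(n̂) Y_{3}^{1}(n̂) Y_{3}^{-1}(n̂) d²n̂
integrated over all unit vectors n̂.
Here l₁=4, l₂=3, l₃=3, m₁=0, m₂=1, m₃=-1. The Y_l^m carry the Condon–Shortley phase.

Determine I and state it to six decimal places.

-0.025645

m-sum 0 ✓  L=10 even ✓  1≤3≤7 ✓
Π(2lᵢ+1) = 9×7×7 = 441
triangle coeff Δ(4,3,3) = 1/34650
Σ_t [1,3]: t=1:−1/72 t=2:+1/16 t=3:−1/72 = 5/144
(3j)²=2/77 [(4 3 3; 0 0 0)], sign=-1
Σ_t [2,4]: t=2:+1/32 t=3:−1/36 t=4:+1/1152 = 5/1152
(3j)²=1/1386 [(4 3 3; 0 1 -1)], sign=+1
⇒ 4πI² = 1/121
I = (-1)√(1/121/(4π)) = -0.02564498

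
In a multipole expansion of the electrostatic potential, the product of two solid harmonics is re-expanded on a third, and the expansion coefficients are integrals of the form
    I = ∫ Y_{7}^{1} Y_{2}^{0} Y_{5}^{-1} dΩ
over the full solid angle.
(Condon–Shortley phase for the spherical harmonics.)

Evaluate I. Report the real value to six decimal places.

m-sum 0 ✓  L=14 even ✓  5≤5≤9 ✓
Π(2lᵢ+1) = 15×5×11 = 825
triangle coeff Δ(7,2,5) = 1/15015
Σ_t [2,2]: t=2:+1/57600 = 1/57600
(3j)²=21/715 [(7 2 5; 0 0 0)], sign=-1
Σ_t [2,2]: t=2:+1/69120 = 1/69120
(3j)²=4/143 [(7 2 5; 1 0 -1)], sign=+1
⇒ 4πI² = 1260/1859
I = (-1)√(1260/1859/(4π)) = -0.23224194

-0.232242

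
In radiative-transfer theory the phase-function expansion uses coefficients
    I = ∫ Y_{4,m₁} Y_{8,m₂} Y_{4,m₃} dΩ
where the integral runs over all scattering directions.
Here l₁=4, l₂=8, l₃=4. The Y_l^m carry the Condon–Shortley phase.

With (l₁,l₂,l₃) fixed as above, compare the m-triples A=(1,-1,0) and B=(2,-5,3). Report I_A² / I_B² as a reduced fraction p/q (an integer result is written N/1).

Shared (l₁,l₂,l₃)=(4,8,4): N and (l;000)² cancel in I_A²/I_B².
A: Δ = 8!·0!·8!/17! = 1/218790; Racah Σ t=3..3: t=3:−1/414720 = -1/414720; ⇒ 3j(4 8 4; 1 -1 0)² = 49/2431, sgn -1
B: Δ = 8!·0!·8!/17! = 1/218790; Racah Σ t=2..2: t=2:+1/7257600 = 1/7257600; ⇒ 3j(4 8 4; 2 -5 3)² = 2/85, sgn -1
I_A²/I_B² = (49/2431)/(2/85) = 245/286

245/286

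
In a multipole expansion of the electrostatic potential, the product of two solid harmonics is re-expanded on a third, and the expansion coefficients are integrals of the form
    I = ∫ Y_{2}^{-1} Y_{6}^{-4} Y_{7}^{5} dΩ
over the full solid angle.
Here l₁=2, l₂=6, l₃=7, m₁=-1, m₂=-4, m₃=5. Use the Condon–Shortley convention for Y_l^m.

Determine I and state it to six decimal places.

Σlᵢ=15 odd — θ-integrand is odd under cosθ→−cosθ; I=0

0.000000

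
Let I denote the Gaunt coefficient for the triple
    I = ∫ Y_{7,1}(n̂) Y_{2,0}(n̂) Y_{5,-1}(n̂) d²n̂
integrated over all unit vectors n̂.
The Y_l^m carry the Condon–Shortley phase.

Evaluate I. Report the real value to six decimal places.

m-sum 0 ✓  L=14 even ✓  5≤5≤9 ✓
Π(2lᵢ+1) = 15×5×11 = 825
triangle coeff Δ(7,2,5) = 1/15015
Σ_t [2,2]: t=2:+1/57600 = 1/57600
(3j)²=21/715 [(7 2 5; 0 0 0)], sign=-1
Σ_t [2,2]: t=2:+1/69120 = 1/69120
(3j)²=4/143 [(7 2 5; 1 0 -1)], sign=+1
⇒ 4πI² = 1260/1859
I = (-1)√(1260/1859/(4π)) = -0.23224194

-0.232242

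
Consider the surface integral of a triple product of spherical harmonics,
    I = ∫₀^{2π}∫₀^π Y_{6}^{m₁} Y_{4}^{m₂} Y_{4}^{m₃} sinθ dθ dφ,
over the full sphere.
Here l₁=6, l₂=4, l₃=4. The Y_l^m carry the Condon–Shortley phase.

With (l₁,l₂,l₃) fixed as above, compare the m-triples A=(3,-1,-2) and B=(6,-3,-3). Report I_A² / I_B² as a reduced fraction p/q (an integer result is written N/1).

Shared (l₁,l₂,l₃)=(6,4,4): N and (l;000)² cancel in I_A²/I_B².
A: Δ = 6!·6!·2!/15! = 1/1261260; Racah Σ t=1..3: t=1:−1/11520 t=2:+1/5760 t=3:−1/51840 = 7/103680; ⇒ 3j(6 4 4; 3 -1 -2)² = 7/858, sgn +1
B: Δ = 6!·6!·2!/15! = 1/1261260; Racah Σ t=0..0: t=0:+1/518400 = 1/518400; ⇒ 3j(6 4 4; 6 -3 -3)² = 7/195, sgn -1
I_A²/I_B² = (7/858)/(7/195) = 5/22

5/22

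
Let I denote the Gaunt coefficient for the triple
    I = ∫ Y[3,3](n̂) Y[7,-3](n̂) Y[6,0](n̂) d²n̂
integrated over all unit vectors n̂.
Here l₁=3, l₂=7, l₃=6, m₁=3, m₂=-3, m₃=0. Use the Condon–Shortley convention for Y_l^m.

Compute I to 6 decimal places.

0.186383

m-sum 0 ✓  L=16 even ✓  4≤6≤10 ✓
Π(2lᵢ+1) = 7×15×13 = 1365
triangle coeff Δ(3,7,6) = 1/2042040
Σ_t [1,3]: t=1:−1/207360 t=2:+1/57600 t=3:−1/207360 = 1/129600
(3j)²=168/12155 [(3 7 6; 0 0 0)], sign=+1
Σ_t [0,0]: t=0:+1/829440 = 1/829440
(3j)²=225/9724 [(3 7 6; 3 -3 0)], sign=+1
⇒ 4πI² = 198450/454597
I = (+1)√(198450/454597/(4π)) = 0.18638345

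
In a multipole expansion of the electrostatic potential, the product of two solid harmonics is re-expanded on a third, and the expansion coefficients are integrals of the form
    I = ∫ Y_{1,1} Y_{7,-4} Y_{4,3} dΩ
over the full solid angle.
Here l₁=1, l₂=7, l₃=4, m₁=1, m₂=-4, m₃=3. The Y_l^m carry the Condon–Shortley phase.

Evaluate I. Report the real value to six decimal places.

triangle: need 6≤l₃≤8, have 4; I=0

0.000000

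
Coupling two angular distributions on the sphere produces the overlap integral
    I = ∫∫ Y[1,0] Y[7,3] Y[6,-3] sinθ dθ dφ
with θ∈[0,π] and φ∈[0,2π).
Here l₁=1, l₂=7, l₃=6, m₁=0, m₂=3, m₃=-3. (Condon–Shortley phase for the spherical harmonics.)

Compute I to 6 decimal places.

m-sum 0 ✓  L=14 even ✓  6≤6≤8 ✓
Π(2lᵢ+1) = 3×15×13 = 585
triangle coeff Δ(1,7,6) = 1/1365
Σ_t [1,1]: t=1:−1/518400 = -1/518400
(3j)²=7/195 [(1 7 6; 0 0 0)], sign=-1
Σ_t [1,1]: t=1:−1/2177280 = -1/2177280
(3j)²=8/273 [(1 7 6; 0 3 -3)], sign=+1
⇒ 4πI² = 8/13
I = (-1)√(8/13/(4π)) = -0.22129336

-0.221293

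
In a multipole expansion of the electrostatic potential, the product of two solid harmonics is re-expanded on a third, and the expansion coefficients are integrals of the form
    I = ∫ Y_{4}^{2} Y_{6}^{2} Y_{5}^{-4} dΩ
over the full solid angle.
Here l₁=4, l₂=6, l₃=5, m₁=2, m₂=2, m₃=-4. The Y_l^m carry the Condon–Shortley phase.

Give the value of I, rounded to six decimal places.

0.000000

L=15 odd ⇒ parity kills the (l;000) factor ⇒ I = 0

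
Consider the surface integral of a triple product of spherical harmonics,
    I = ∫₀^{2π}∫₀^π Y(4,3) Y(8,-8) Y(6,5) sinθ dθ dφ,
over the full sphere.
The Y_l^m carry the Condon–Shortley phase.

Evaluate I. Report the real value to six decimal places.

0.213885

m-sum 0 ✓  L=18 even ✓  4≤6≤12 ✓
Π(2lᵢ+1) = 9×17×13 = 1989
triangle coeff Δ(4,8,6) = 1/23279256
Σ_t [2,4]: t=2:+1/1658880 t=3:−1/518400 t=4:+1/1658880 = -1/1382400
(3j)²=504/46189 [(4 8 6; 0 0 0)], sign=-1
Σ_t [0,0]: t=0:+1/2612736000 = 1/2612736000
(3j)²=77/2907 [(4 8 6; 3 -8 5)], sign=-1
⇒ 4πI² = 3528/6137
I = (+1)√(3528/6137/(4π)) = 0.21388548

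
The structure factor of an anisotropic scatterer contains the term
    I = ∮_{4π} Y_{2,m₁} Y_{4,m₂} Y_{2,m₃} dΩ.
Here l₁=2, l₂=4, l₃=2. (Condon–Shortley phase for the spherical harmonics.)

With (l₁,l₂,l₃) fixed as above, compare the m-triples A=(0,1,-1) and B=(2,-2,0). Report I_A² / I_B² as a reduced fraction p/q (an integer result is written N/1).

2/1

l's match ⇒ only the (l;m) 3-j factors differ between A and B.
A: triangle coeff Δ(2,4,2) = 1/630; Σ_t [2,2]: t=2:+1/24 = 1/24; (3j)²=1/21 [(2 4 2; 0 1 -1)], sign=-1
B: triangle coeff Δ(2,4,2) = 1/630; Σ_t [0,0]: t=0:+1/96 = 1/96; (3j)²=1/42 [(2 4 2; 2 -2 0)], sign=+1
I_A²/I_B² = (1/21)/(1/42) = 2/1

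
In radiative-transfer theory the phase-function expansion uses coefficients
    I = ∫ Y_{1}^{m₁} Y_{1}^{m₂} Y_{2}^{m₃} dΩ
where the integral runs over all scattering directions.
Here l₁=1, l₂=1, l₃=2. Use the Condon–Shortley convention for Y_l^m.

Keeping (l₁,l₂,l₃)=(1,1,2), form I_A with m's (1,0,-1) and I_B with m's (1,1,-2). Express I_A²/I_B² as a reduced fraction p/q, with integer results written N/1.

1/2

l's match ⇒ only the (l;m) 3-j factors differ between A and B.
A: triangle coeff Δ(1,1,2) = 1/30; Σ_t [0,0]: t=0:+1/2 = 1/2; (3j)²=1/10 [(1 1 2; 1 0 -1)], sign=-1
B: triangle coeff Δ(1,1,2) = 1/30; Σ_t [0,0]: t=0:+1/4 = 1/4; (3j)²=1/5 [(1 1 2; 1 1 -2)], sign=+1
I_A²/I_B² = (1/10)/(1/5) = 1/2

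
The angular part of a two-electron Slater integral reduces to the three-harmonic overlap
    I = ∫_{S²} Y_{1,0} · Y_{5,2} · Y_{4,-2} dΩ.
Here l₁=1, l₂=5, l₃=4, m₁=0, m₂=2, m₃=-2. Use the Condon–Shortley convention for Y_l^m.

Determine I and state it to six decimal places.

0.225034

Checks pass: Σm=0; 10 even; l₃=4∈[4,6].
(2·1+1)(2·5+1)(2·4+1) = 297
Δ: 2! 0! 8! / 11! → 1/495
sum: t=1:−1/576 = -1/576
3j²(1 5 4; 0 0 0) = Δ·Π!·Σ² = 5/99  (sign -1)
sum: t=1:−1/1440 = -1/1440
3j²(1 5 4; 0 2 -2) = Δ·Π!·Σ² = 7/165  (sign -1)
combine: 4πI² = 297·5/99·7/165 = 7/11
take √, sign +1: I = 0.22503380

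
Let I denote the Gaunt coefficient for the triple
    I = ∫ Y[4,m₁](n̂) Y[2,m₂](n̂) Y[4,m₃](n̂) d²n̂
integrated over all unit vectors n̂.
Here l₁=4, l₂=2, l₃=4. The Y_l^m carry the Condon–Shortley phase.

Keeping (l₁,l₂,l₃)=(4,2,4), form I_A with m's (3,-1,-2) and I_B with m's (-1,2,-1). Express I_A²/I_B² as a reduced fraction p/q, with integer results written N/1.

7/8

l's match ⇒ only the (l;m) 3-j factors differ between A and B.
A: triangle coeff Δ(4,2,4) = 1/13860; Σ_t [0,1]: t=0:+1/240 t=1:−1/1440 = 1/288; (3j)²=5/132 [(4 2 4; 3 -1 -2)], sign=+1
B: triangle coeff Δ(4,2,4) = 1/13860; Σ_t [2,2]: t=2:+1/144 = 1/144; (3j)²=10/231 [(4 2 4; -1 2 -1)], sign=-1
I_A²/I_B² = (5/132)/(10/231) = 7/8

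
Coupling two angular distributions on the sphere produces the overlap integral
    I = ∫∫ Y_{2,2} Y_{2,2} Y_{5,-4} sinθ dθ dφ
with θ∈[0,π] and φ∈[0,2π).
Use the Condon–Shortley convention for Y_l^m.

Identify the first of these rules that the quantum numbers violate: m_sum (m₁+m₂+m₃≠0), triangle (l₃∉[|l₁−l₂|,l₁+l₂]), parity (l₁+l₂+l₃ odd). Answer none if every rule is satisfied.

azimuthal sum: 2 + 2 − 4 = 0  ✓
0 ≤ 5 ≤ 4 (triangle on l)  ✗
L = 2 + 2 + 5 = 9 (odd)

triangle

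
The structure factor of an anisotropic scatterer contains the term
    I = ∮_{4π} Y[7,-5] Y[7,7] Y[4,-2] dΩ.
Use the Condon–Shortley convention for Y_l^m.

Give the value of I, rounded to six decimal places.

-0.164155

m-sum 0 ✓  L=18 even ✓  0≤4≤14 ✓
Π(2lᵢ+1) = 15×15×9 = 2025
triangle coeff Δ(7,7,4) = 1/58198140
Σ_t [3,7]: t=3:−1/17418240 t=4:+1/622080 t=5:−1/230400 t=6:+1/622080 t=7:−1/17418240 = -1/806400
(3j)²=2268/230945 [(7 7 4; 0 0 0)], sign=-1
Σ_t [10,10]: t=10:+1/348364800 = 1/348364800
(3j)²=11/646 [(7 7 4; -5 7 -2)], sign=+1
⇒ 4πI² = 459270/1356277
I = (-1)√(459270/1356277/(4π)) = -0.16415530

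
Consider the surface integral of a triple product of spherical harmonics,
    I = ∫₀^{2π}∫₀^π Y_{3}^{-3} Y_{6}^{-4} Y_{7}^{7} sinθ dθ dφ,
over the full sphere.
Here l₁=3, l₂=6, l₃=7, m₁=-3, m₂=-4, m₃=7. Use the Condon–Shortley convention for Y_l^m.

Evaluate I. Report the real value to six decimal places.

0.105068

m-sum 0 ✓  L=16 even ✓  3≤7≤9 ✓
Π(2lᵢ+1) = 7×13×15 = 1365
triangle coeff Δ(3,6,7) = 1/2042040
Σ_t [0,2]: t=0:+1/207360 t=1:−1/57600 t=2:+1/207360 = -1/129600
(3j)²=168/12155 [(3 6 7; 0 0 0)], sign=+1
Σ_t [2,2]: t=2:+1/174182400 = 1/174182400
(3j)²=1/136 [(3 6 7; -3 -4 7)], sign=+1
⇒ 4πI² = 441/3179
I = (+1)√(441/3179/(4π)) = 0.10506767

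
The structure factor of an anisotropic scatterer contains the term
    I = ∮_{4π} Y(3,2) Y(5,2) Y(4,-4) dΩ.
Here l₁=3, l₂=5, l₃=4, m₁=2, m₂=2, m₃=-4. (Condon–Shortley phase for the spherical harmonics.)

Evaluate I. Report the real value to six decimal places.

-0.109480

Rules hold: Σm=0, L=12 even, 2≤4≤8.
N = 7·11·9 = 693
Δ = 4!·2!·6!/13! = 1/180180
Racah Σ t=1..3: t=1:−1/576 t=2:+1/144 t=3:−1/576 = 1/288
⇒ 3j(3 5 4; 0 0 0)² = 20/1001, sgn +1
Racah Σ t=1..1: t=1:−1/8640 = -1/8640
⇒ 3j(3 5 4; 2 2 -4)² = 14/1287, sgn -1
4πI² = N·(3j₀)²·(3jₘ)² = 280/1859
I = -1·√(0.150619/4π) = -0.10947990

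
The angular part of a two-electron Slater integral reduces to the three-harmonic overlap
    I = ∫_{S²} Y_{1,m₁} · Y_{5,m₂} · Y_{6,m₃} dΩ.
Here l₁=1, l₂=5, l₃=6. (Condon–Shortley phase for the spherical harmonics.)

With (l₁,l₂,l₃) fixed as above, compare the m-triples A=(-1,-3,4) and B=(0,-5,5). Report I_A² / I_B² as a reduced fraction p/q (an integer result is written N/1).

45/11

Same 1,5,6: normalisation and zero-m 3j drop out of the ratio.
A: Δ: 0! 2! 10! / 13! → 1/858; sum: t=0:+1/161280 = 1/161280; 3j²(1 5 6; -1 -3 4) = Δ·Π!·Σ² = 15/286  (sign +1)
B: Δ: 0! 2! 10! / 13! → 1/858; sum: t=0:+1/3628800 = 1/3628800; 3j²(1 5 6; 0 -5 5) = Δ·Π!·Σ² = 1/78  (sign -1)
I_A²/I_B² = (15/286)/(1/78) = 45/11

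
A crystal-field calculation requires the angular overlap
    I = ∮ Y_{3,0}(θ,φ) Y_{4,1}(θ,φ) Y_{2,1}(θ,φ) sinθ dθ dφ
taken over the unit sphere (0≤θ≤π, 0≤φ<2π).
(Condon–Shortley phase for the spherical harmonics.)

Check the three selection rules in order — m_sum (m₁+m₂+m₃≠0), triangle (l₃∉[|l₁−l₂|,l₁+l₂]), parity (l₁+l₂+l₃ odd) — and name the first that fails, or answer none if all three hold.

Σmᵢ = 2  ✗
l₃∈[|l₁−l₂|,l₁+l₂]=[1,7], have l₃=2
Σlᵢ = 9 ⇒ odd

m_sum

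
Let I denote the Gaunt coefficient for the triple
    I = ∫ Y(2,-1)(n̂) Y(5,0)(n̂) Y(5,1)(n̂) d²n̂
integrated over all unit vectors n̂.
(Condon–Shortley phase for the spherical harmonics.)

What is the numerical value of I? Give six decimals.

-0.036166

Rules hold: Σm=0, L=12 even, 3≤5≤7.
N = 5·11·11 = 605
Δ = 2!·2!·8!/13! = 1/38610
Racah Σ t=0..2: t=0:+1/2880 t=1:−1/576 t=2:+1/2880 = -1/960
⇒ 3j(2 5 5; 0 0 0)² = 10/429, sgn +1
Racah Σ t=1..2: t=1:−1/1152 t=2:+1/1440 = -1/5760
⇒ 3j(2 5 5; -1 0 1)² = 1/858, sgn -1
4πI² = N·(3j₀)²·(3jₘ)² = 25/1521
I = -1·√(0.0164366/4π) = -0.03616600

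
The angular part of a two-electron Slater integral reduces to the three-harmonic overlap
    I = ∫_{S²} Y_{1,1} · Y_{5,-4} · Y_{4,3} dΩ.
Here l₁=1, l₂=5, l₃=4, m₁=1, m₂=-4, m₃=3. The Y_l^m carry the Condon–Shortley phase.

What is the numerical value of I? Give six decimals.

Checks pass: Σm=0; 10 even; l₃=4∈[4,6].
(2·1+1)(2·5+1)(2·4+1) = 297
Δ: 2! 0! 8! / 11! → 1/495
sum: t=1:−1/576 = -1/576
3j²(1 5 4; 0 0 0) = Δ·Π!·Σ² = 5/99  (sign -1)
sum: t=0:+1/10080 = 1/10080
3j²(1 5 4; 1 -4 3) = Δ·Π!·Σ² = 4/55  (sign -1)
combine: 4πI² = 297·5/99·4/55 = 12/11
take √, sign +1: I = 0.29463840

0.294638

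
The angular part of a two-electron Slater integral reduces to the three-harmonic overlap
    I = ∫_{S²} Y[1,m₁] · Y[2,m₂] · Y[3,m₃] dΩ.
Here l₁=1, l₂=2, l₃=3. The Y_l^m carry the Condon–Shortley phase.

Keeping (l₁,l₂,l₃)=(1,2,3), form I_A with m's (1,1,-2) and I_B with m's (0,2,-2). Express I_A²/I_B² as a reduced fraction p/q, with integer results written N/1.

2/1

Shared (l₁,l₂,l₃)=(1,2,3): N and (l;000)² cancel in I_A²/I_B².
A: Δ = 0!·2!·4!/7! = 1/105; Racah Σ t=0..0: t=0:+1/12 = 1/12; ⇒ 3j(1 2 3; 1 1 -2)² = 2/21, sgn -1
B: Δ = 0!·2!·4!/7! = 1/105; Racah Σ t=0..0: t=0:+1/24 = 1/24; ⇒ 3j(1 2 3; 0 2 -2)² = 1/21, sgn -1
I_A²/I_B² = (2/21)/(1/21) = 2/1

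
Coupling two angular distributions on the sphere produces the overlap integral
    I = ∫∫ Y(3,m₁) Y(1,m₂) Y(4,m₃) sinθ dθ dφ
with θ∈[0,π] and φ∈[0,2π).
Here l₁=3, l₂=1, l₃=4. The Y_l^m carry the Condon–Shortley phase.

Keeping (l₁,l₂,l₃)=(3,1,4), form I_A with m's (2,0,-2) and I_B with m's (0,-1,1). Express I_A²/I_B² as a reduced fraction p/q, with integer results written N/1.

l's match ⇒ only the (l;m) 3-j factors differ between A and B.
A: triangle coeff Δ(3,1,4) = 1/252; Σ_t [0,0]: t=0:+1/120 = 1/120; (3j)²=1/21 [(3 1 4; 2 0 -2)], sign=+1
B: triangle coeff Δ(3,1,4) = 1/252; Σ_t [0,0]: t=0:+1/72 = 1/72; (3j)²=5/126 [(3 1 4; 0 -1 1)], sign=-1
I_A²/I_B² = (1/21)/(5/126) = 6/5

6/5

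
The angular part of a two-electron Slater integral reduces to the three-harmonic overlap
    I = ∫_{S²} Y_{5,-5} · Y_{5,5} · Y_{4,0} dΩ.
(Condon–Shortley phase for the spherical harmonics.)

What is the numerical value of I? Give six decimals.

-0.130198

m-sum 0 ✓  L=14 even ✓  0≤4≤10 ✓
Π(2lᵢ+1) = 11×11×9 = 1089
triangle coeff Δ(5,5,4) = 1/3153150
Σ_t [1,5]: t=1:−1/69120 t=2:+1/1728 t=3:−1/576 t=4:+1/1728 t=5:−1/69120 = -7/11520
(3j)²=2/143 [(5 5 4; 0 0 0)], sign=-1
Σ_t [6,6]: t=6:+1/414720 = 1/414720
(3j)²=2/143 [(5 5 4; -5 5 0)], sign=+1
⇒ 4πI² = 36/169
I = (-1)√(36/169/(4π)) = -0.13019760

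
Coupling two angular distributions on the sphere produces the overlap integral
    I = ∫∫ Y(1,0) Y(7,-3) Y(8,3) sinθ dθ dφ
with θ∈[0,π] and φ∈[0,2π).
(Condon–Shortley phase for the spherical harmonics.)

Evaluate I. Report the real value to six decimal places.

Rules hold: Σm=0, L=16 even, 6≤8≤8.
N = 3·15·17 = 765
Δ = 0!·2!·14!/17! = 1/2040
Racah Σ t=0..0: t=0:+1/25401600 = 1/25401600
⇒ 3j(1 7 8; 0 0 0)² = 8/255, sgn +1
Racah Σ t=0..0: t=0:+1/87091200 = 1/87091200
⇒ 3j(1 7 8; 0 -3 3)² = 11/408, sgn -1
4πI² = N·(3j₀)²·(3jₘ)² = 11/17
I = -1·√(0.647059/4π) = -0.22691696

-0.226917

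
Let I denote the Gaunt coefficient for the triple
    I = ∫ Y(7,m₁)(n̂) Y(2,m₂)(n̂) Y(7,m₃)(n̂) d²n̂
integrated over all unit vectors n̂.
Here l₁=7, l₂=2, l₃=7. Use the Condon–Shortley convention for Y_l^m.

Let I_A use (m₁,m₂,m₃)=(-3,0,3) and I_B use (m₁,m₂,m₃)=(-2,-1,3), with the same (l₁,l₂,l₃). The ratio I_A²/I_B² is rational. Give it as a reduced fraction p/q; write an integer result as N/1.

841/1875

l's match ⇒ only the (l;m) 3-j factors differ between A and B.
A: triangle coeff Δ(7,2,7) = 1/185640; Σ_t [0,2]: t=0:+1/29030400 t=1:−1/2177280 t=2:+1/3870720 = -29/174182400; (3j)²=841/185640 [(7 2 7; -3 0 3)], sign=-1
B: triangle coeff Δ(7,2,7) = 1/185640; Σ_t [0,1]: t=0:+1/4354560 t=1:−1/1935360 = -1/3483648; (3j)²=125/12376 [(7 2 7; -2 -1 3)], sign=-1
I_A²/I_B² = (841/185640)/(125/12376) = 841/1875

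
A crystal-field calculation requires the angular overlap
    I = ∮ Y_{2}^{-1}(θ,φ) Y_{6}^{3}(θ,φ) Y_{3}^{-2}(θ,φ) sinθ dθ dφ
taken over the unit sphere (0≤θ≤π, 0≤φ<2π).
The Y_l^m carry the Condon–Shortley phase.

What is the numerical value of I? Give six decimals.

0.000000

triangle: need 4≤l₃≤8, have 3; I=0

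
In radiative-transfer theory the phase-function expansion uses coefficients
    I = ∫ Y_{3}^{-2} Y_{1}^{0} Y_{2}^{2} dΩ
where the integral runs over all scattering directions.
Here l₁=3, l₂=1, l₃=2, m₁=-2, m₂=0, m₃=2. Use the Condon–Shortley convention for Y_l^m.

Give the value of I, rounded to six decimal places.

Rules hold: Σm=0, L=6 even, 2≤2≤4.
N = 7·3·5 = 105
Δ = 2!·4!·0!/7! = 1/105
Racah Σ t=1..1: t=1:−1/4 = -1/4
⇒ 3j(3 1 2; 0 0 0)² = 3/35, sgn -1
Racah Σ t=1..1: t=1:−1/24 = -1/24
⇒ 3j(3 1 2; -2 0 2)² = 1/21, sgn -1
4πI² = N·(3j₀)²·(3jₘ)² = 3/7
I = +1·√(0.428571/4π) = 0.18467439

0.184674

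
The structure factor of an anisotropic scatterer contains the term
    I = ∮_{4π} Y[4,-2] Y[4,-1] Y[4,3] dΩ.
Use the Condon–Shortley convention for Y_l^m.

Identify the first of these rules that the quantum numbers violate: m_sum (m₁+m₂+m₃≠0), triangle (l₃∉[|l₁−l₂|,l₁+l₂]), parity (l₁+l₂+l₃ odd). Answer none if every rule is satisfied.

none

m₁+m₂+m₃ = -2 − 1 + 3 = 0  ✓
triangle: |4−4|=0 ≤ l₃=4 ≤ 4+4=8  ✓
parity: l₁+l₂+l₃ = 12 is even  ✓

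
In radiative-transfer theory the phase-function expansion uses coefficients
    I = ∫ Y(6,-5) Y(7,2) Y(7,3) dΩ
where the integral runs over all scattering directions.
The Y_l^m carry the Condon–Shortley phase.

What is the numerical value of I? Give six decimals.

Checks pass: Σm=0; 20 even; l₃=7∈[1,13].
(2·6+1)(2·7+1)(2·7+1) = 2925
Δ: 6! 6! 8! / 21! → 1/2444321880
sum: t=0:+1/2612736000 t=1:−1/20736000 t=2:+1/1658880 t=3:−1/746496 t=4:+1/1658880 t=5:−1/20736000 t=6:+1/2612736000 = -1/4354560
3j²(6 7 7; 0 0 0) = Δ·Π!·Σ² = 1000/138567  (sign +1)
sum: t=5:−1/49766400 t=6:+1/62208000 = -1/248832000
3j²(6 7 7; -5 2 3) = Δ·Π!·Σ² = 21/20995  (sign -1)
combine: 4πI² = 2925·1000/138567·21/20995 = 315000/14919047
take √, sign -1: I = -0.04099018

-0.040990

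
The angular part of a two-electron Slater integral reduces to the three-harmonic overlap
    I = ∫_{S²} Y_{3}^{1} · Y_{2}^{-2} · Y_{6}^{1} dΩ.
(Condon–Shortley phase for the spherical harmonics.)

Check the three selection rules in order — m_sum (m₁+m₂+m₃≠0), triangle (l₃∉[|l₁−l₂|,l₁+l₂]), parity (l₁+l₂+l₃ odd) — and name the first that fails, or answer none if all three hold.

triangle

m₁+m₂+m₃ = 1 − 2 + 1 = 0  ✓
triangle: |3−2|=1 ≤ l₃=6 ≤ 3+2=5  ✗
parity: l₁+l₂+l₃ = 11 is odd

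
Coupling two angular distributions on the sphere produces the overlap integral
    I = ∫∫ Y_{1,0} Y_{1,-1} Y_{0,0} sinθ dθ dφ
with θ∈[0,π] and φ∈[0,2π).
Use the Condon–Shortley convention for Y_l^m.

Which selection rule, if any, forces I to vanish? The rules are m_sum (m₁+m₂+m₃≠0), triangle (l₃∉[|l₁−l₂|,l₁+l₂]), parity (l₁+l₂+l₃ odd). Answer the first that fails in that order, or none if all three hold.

azimuthal sum: 0 − 1 + 0 = -1  ✗
0 ≤ 0 ≤ 2 (triangle on l)
L = 1 + 1 + 0 = 2 (even)

m_sum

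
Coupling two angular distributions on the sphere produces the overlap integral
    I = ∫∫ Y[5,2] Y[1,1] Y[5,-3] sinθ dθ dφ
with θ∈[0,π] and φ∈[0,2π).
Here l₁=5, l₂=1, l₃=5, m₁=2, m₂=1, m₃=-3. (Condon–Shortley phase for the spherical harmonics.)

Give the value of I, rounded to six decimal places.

L=11 odd ⇒ parity kills the (l;000) factor ⇒ I = 0

0.000000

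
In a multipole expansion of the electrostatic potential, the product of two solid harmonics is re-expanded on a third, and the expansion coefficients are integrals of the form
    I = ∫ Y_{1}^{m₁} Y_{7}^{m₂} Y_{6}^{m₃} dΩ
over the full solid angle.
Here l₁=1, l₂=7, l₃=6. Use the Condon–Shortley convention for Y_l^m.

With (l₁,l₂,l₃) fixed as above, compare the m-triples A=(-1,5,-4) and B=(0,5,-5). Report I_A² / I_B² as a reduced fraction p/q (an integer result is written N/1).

11/4

Same 1,7,6: normalisation and zero-m 3j drop out of the ratio.
A: Δ: 2! 0! 12! / 15! → 1/1365; sum: t=2:+1/14515200 = 1/14515200; 3j²(1 7 6; -1 5 -4) = Δ·Π!·Σ² = 22/455  (sign +1)
B: Δ: 2! 0! 12! / 15! → 1/1365; sum: t=1:−1/39916800 = -1/39916800; 3j²(1 7 6; 0 5 -5) = Δ·Π!·Σ² = 8/455  (sign +1)
I_A²/I_B² = (22/455)/(8/455) = 11/4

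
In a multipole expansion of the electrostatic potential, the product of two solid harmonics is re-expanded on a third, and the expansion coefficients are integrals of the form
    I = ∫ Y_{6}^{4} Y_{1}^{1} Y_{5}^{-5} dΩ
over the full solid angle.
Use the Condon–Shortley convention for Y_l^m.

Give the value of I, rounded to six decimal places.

Rules hold: Σm=0, L=12 even, 5≤5≤7.
N = 13·3·11 = 429
Δ = 2!·10!·0!/13! = 1/858
Racah Σ t=1..1: t=1:−1/14400 = -1/14400
⇒ 3j(6 1 5; 0 0 0)² = 6/143, sgn +1
Racah Σ t=2..2: t=2:+1/7257600 = 1/7257600
⇒ 3j(6 1 5; 4 1 -5)² = 1/858, sgn +1
4πI² = N·(3j₀)²·(3jₘ)² = 3/143
I = +1·√(0.020979/4π) = 0.04085899

0.040859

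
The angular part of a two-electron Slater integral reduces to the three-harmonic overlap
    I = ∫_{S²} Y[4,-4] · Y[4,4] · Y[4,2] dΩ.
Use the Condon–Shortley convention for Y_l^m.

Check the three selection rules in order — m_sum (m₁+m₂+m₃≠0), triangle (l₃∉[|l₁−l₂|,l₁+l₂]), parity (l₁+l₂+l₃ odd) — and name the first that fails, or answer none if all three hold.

m_sum

m₁+m₂+m₃ = -4 + 4 + 2 = 2  ✗
triangle: |4−4|=0 ≤ l₃=4 ≤ 4+4=8
parity: l₁+l₂+l₃ = 12 is even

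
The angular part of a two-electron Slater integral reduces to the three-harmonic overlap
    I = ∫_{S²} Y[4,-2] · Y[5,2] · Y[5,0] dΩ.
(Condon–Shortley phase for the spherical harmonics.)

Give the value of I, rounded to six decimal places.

-0.099440

Rules hold: Σm=0, L=14 even, 1≤5≤9.
N = 9·11·11 = 1089
Δ = 4!·4!·6!/15! = 1/3153150
Racah Σ t=0..4: t=0:+1/69120 t=1:−1/1728 t=2:+1/576 t=3:−1/1728 t=4:+1/69120 = 7/11520
⇒ 3j(4 5 5; 0 0 0)² = 2/143, sgn -1
Racah Σ t=2..4: t=2:+1/11520 t=3:−1/1728 t=4:+1/3456 = -7/34560
⇒ 3j(4 5 5; -2 2 0)² = 7/858, sgn +1
4πI² = N·(3j₀)²·(3jₘ)² = 21/169
I = -1·√(0.12426/4π) = -0.09944006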